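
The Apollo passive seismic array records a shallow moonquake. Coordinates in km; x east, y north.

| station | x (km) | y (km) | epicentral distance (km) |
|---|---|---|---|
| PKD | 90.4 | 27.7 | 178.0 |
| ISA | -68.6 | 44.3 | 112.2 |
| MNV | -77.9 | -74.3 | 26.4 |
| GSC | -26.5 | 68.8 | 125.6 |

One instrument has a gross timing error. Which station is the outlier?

ISA

Solve using three stations at a time. Using PKD, MNV, GSC (subtract circle equations pairwise → linear system) gives (x, y) ≈ (-70.3, -48.9).
Distances from that point to each station vs reported:
  PKD: calculated 178.0 vs reported 178.0 → residual 0.0 km
  ISA: calculated 93.3 vs reported 112.2 → residual 18.9 km
  MNV: calculated 26.5 vs reported 26.4 → residual 0.1 km
  GSC: calculated 125.6 vs reported 125.6 → residual 0.0 km
PKD, MNV, GSC are mutually consistent (residuals ≈ 0); ISA is off by 18.9 km.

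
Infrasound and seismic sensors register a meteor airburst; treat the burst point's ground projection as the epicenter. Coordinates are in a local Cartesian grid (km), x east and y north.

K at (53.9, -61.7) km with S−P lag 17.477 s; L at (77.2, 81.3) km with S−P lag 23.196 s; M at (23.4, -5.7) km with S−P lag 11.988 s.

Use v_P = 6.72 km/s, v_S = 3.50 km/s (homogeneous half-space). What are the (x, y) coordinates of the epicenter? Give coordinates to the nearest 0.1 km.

Distance from S−P lag: d = Δt · v_P v_S / (v_P − v_S) = Δt · (6.72·3.50)/(6.72−3.50) ≈ 7.3043·Δt.
So d_K = 127.66, d_L = 169.43, d_M = 87.56 km.
Circle about each station: (x − 53.9)² + (y + 61.7)² = 127.66²; (x − 77.2)² + (y − 81.3)² = 169.43²; (x − 23.4)² + (y + 5.7)² = 87.56².
Subtracting the K equation from the L and M equations removes the quadratic terms:
46.6 x + 286.0 y = -6552.02
-61.0 x + 112.0 y = 2498.27
Solving the 2×2 system: x ≈ -63.9, y ≈ -12.5 km.

(-63.9, -12.5)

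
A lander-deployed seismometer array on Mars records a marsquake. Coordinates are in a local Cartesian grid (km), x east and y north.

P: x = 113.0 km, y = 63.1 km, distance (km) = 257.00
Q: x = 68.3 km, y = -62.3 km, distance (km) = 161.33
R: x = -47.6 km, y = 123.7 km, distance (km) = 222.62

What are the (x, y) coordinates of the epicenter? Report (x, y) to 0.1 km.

Circle about each station: (x − 113.0)² + (y − 63.1)² = 257.00²; (x − 68.3)² + (y + 62.3)² = 161.33²; (x + 47.6)² + (y − 123.7)² = 222.62².
Subtracting pairs of circle equations eliminates x²+y² and gives linear equations (the radical axes):
-89.4 x − 250.8 y = 31817.20
-321.2 x + 121.2 y = 17306.18
Solving the 2×2 system: x ≈ -89.7, y ≈ -94.9 km.

x ≈ -89.7 km, y ≈ -94.9 km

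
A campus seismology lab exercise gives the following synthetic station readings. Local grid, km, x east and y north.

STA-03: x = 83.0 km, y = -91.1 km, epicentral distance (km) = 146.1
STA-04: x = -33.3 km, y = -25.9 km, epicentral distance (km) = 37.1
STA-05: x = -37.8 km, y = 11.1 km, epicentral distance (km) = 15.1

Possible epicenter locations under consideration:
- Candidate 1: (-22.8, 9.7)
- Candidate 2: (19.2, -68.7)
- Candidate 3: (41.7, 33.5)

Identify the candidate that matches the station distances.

Candidate 1

For each candidate, compare |candidate − station| to the reported distance:
Candidate 1: residuals STA-03 0.0, STA-04 0.0, STA-05 0.0 → max 0.0 km
Candidate 2: residuals STA-03 78.5, STA-04 30.6, STA-05 83.0 → max 83.0 km
Candidate 3: residuals STA-03 14.8, STA-04 58.6, STA-05 67.5 → max 67.5 km
Only Candidate 1 has all residuals ≈ 0.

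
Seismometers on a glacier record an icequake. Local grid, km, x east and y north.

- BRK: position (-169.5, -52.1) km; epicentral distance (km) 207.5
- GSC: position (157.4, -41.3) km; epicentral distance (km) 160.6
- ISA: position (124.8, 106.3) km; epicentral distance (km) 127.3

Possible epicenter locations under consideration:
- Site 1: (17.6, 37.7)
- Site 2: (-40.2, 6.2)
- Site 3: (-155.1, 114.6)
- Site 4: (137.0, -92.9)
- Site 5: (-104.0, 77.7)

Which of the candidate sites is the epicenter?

Site 1

For each candidate, compare |candidate − station| to the reported distance:
Site 1: residuals BRK 0.0, GSC 0.0, ISA 0.0 → max 0.0 km
Site 2: residuals BRK 65.7, GSC 42.6, ISA 65.7 → max 65.7 km
Site 3: residuals BRK 40.2, GSC 188.6, ISA 152.7 → max 188.6 km
Site 4: residuals BRK 101.7, GSC 105.1, ISA 72.3 → max 105.1 km
Site 5: residuals BRK 62.1, GSC 126.6, ISA 103.3 → max 126.6 km
Only Site 1 has all residuals ≈ 0.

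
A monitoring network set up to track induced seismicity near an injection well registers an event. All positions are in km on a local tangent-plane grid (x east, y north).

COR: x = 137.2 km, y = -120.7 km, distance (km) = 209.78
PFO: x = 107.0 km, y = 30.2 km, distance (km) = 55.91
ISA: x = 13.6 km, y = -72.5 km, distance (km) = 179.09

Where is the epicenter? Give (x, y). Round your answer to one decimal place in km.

(98.1, 85.4)

Circle about each station: (x − 137.2)² + (y + 120.7)² = 209.78²; (x − 107.0)² + (y − 30.2)² = 55.91²; (x − 13.6)² + (y + 72.5)² = 179.09².
Subtracting the COR equation from the PFO and ISA equations removes the quadratic terms:
-60.4 x + 301.8 y = 19850.43
-247.2 x + 96.4 y = -16016.70
Solving the 2×2 system: x ≈ 98.1, y ≈ 85.4 km.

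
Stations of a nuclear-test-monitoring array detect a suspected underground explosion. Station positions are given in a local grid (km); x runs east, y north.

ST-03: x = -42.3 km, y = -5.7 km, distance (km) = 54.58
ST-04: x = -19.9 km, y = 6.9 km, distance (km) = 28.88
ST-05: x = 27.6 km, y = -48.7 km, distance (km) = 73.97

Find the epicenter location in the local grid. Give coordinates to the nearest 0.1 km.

Circle about each station: (x + 42.3)² + (y + 5.7)² = 54.58²; (x + 19.9)² + (y − 6.9)² = 28.88²; (x − 27.6)² + (y + 48.7)² = 73.97².
Subtracting the ST-03 equation from the ST-04 and ST-05 equations removes the quadratic terms:
44.8 x + 25.2 y = 766.76
139.8 x − 86.0 y = -1180.91
Solving the 2×2 system: x ≈ 4.9, y ≈ 21.7 km.

4.9 km east, 21.7 km north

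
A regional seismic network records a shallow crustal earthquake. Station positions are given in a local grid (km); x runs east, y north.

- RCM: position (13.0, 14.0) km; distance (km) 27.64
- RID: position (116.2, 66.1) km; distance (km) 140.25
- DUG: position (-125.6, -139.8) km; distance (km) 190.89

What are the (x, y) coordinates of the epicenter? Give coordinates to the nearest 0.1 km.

Circle about each station: (x − 13.0)² + (y − 14.0)² = 27.64²; (x − 116.2)² + (y − 66.1)² = 140.25²; (x + 125.6)² + (y + 139.8)² = 190.89².
Subtracting the RCM equation from the RID and DUG equations removes the quadratic terms:
206.4 x + 104.2 y = -1399.44
-277.2 x − 307.6 y = -720.62
Solving the 2×2 system: x ≈ -14.6, y ≈ 15.5 km.

x ≈ -14.6 km, y ≈ 15.5 km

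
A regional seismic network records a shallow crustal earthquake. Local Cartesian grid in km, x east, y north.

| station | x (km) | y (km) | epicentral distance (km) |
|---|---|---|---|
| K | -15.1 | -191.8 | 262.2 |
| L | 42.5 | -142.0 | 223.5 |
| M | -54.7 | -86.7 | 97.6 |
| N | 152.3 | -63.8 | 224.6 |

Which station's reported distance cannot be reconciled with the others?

M

Solve using three stations at a time. Using K, L, N (subtract circle equations pairwise → linear system) gives (x, y) ≈ (-28.1, 70.2).
Distances from that point to each station vs reported:
  K: calculated 262.3 vs reported 262.2 → residual 0.1 km
  L: calculated 223.6 vs reported 223.5 → residual 0.1 km
  M: calculated 159.1 vs reported 97.6 → residual 61.5 km
  N: calculated 224.7 vs reported 224.6 → residual 0.1 km
K, L, N are mutually consistent (residuals ≈ 0); M is off by 61.5 km.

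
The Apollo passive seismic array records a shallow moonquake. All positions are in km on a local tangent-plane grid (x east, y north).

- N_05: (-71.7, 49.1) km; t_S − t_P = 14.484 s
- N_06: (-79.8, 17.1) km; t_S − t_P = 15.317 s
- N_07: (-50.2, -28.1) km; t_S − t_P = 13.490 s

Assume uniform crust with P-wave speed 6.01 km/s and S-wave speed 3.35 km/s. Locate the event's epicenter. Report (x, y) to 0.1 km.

Distance from S−P lag: d = Δt · v_P v_S / (v_P − v_S) = Δt · (6.01·3.35)/(6.01−3.35) ≈ 7.5690·Δt.
So d_N_05 = 109.63, d_N_06 = 115.93, d_N_07 = 102.11 km.
Circle about each station: (x + 71.7)² + (y − 49.1)² = 109.63²; (x + 79.8)² + (y − 17.1)² = 115.93²; (x + 50.2)² + (y + 28.1)² = 102.11².
Subtracting the N_05 equation from the N_06 and N_07 equations removes the quadratic terms:
-16.2 x − 64.0 y = -2312.28
43.0 x − 154.4 y = -2649.77
Solving the 2×2 system: x ≈ 35.7, y ≈ 27.1 km.

(35.7, 27.1)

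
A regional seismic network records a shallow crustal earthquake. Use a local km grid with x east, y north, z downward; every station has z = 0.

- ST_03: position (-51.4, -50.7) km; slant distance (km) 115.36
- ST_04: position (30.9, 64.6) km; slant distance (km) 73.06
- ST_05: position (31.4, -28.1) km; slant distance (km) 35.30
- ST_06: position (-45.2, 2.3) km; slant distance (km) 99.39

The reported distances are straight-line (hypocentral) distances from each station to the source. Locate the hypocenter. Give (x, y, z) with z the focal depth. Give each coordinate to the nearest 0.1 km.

x ≈ 53.1 km, y ≈ -3.7 km, depth ≈ 13.4 km

Each station gives a sphere (x−x_i)² + (y−y_i)² + z² = d_i² (stations at z=0).
Subtracting the ST_03 sphere from ST_04 and ST_05: z² cancels, leaving linear equations in x and y:
164.6 x + 230.6 y = 7885.69
165.6 x + 45.2 y = 8624.96
Solving: x ≈ 53.093, y ≈ -3.701 km (keep extra digits for the depth step; rounded: 53.1, -3.7).
Then from the ST_03 sphere: z² = 115.36² − (x + 51.4)² − (y + 50.7)² with x = 53.093, y = -3.701, so z ≈ 13.425 ≈ 13.4 km.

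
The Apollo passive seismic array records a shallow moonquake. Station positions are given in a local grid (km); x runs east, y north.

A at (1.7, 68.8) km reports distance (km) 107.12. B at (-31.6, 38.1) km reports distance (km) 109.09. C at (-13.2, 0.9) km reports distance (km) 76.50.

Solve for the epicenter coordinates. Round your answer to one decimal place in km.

Circle about each station: (x − 1.7)² + (y − 68.8)² = 107.12²; (x + 31.6)² + (y − 38.1)² = 109.09²; (x + 13.2)² + (y − 0.9)² = 76.50².
Subtracting pairs of circle equations eliminates x²+y² and gives linear equations (the radical axes):
-66.6 x − 61.4 y = -2712.09
-29.8 x − 135.8 y = 1061.16
Solving the 2×2 system: x ≈ 60.1, y ≈ -21.0 km.

(60.1, -21.0)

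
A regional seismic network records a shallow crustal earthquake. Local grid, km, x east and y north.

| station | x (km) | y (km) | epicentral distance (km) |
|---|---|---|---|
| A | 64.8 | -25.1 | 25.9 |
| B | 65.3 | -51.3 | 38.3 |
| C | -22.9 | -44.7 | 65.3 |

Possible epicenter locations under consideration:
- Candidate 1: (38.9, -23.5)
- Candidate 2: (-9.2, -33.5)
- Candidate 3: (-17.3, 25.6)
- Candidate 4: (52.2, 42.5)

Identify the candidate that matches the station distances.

Candidate 1

For each candidate, compare |candidate − station| to the reported distance:
Candidate 1: residuals A 0.0, B 0.0, C 0.0 → max 0.0 km
Candidate 2: residuals A 48.6, B 38.3, C 47.6 → max 48.6 km
Candidate 3: residuals A 70.6, B 74.6, C 5.2 → max 74.6 km
Candidate 4: residuals A 42.9, B 56.4, C 49.8 → max 56.4 km
Only Candidate 1 has all residuals ≈ 0.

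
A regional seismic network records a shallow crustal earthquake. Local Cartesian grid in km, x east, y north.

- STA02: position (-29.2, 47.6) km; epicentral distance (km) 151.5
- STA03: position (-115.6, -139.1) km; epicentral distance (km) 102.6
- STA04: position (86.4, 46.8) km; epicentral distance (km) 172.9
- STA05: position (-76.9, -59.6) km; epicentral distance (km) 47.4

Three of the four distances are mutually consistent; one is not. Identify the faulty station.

STA02

Solve using three stations at a time. Using STA03, STA04, STA05 (subtract circle equations pairwise → linear system) gives (x, y) ≈ (-33.3, -77.9).
Distances from that point to each station vs reported:
  STA02: calculated 125.6 vs reported 151.5 → residual 25.9 km
  STA03: calculated 102.5 vs reported 102.6 → residual 0.1 km
  STA04: calculated 172.9 vs reported 172.9 → residual 0.0 km
  STA05: calculated 47.3 vs reported 47.4 → residual 0.1 km
STA03, STA04, STA05 are mutually consistent (residuals ≈ 0); STA02 is off by 25.9 km.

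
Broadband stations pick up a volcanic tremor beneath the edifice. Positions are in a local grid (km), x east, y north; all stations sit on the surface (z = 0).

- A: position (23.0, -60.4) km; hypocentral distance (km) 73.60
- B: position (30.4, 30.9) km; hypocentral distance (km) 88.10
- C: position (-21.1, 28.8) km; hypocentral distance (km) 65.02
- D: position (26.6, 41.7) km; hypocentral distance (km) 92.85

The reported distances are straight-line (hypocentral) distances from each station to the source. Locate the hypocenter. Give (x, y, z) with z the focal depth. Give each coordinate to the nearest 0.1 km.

x ≈ -27.5 km, y ≈ -23.2 km, depth ≈ 38.5 km

Each station gives a sphere (x−x_i)² + (y−y_i)² + z² = d_i² (stations at z=0).
Subtracting the A sphere from B and C: z² cancels, leaving linear equations in x and y:
14.8 x + 182.6 y = -4642.84
-88.2 x + 178.4 y = -1713.15
Solving: x ≈ -27.498, y ≈ -23.198 km (keep extra digits for the depth step; rounded: -27.5, -23.2).
Then from the A sphere: z² = 73.60² − (x − 23.0)² − (y + 60.4)² with x = -27.498, y = -23.198, so z ≈ 38.509 ≈ 38.5 km.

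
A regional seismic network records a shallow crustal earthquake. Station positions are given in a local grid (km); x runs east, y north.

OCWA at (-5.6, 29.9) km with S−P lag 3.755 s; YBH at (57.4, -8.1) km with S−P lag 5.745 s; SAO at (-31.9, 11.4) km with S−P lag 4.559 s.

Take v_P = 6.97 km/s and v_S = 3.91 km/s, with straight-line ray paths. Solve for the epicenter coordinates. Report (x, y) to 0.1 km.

Distance from S−P lag: d = Δt · v_P v_S / (v_P − v_S) = Δt · (6.97·3.91)/(6.97−3.91) ≈ 8.9061·Δt.
So d_OCWA = 33.44, d_YBH = 51.17, d_SAO = 40.60 km.
Circle about each station: (x + 5.6)² + (y − 29.9)² = 33.44²; (x − 57.4)² + (y + 8.1)² = 51.17²; (x + 31.9)² + (y − 11.4)² = 40.60².
Subtracting the OCWA equation from the YBH and SAO equations removes the quadratic terms:
126.0 x − 76.0 y = 934.86
-52.6 x − 37.0 y = -307.93
Solving the 2×2 system: x ≈ 6.7, y ≈ -1.2 km.

6.7 km east, -1.2 km north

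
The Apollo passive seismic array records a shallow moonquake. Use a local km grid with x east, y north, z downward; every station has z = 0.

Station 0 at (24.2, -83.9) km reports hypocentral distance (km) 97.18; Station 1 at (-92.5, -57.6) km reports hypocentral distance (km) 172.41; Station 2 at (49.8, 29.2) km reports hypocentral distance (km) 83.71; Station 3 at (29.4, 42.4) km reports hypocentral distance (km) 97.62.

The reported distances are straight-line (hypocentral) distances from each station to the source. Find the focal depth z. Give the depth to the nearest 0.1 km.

Each station gives a sphere (x−x_i)² + (y−y_i)² + z² = d_i² (stations at z=0).
Subtracting the Station 0 sphere from Station 1 and Station 2: z² cancels, leaving linear equations in x and y:
-233.4 x + 52.6 y = -16032.10
51.2 x + 226.2 y = -1855.58
Solving: x ≈ 63.597, y ≈ -22.598 km (keep extra digits for the depth step; rounded: 63.6, -22.6).
Then from the Station 0 sphere: z² = 97.18² − (x − 24.2)² − (y + 83.9)² with x = 63.597, y = -22.598, so z ≈ 64.295 ≈ 64.3 km.

depth ≈ 64.3 km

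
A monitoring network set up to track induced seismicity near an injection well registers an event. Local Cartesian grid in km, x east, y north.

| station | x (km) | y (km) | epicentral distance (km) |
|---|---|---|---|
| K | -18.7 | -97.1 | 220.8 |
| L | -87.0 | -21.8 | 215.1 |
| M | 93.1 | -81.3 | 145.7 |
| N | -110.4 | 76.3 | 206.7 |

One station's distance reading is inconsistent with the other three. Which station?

M

Solve using three stations at a time. Using K, L, N (subtract circle equations pairwise → linear system) gives (x, y) ≈ (95.5, 91.6).
Distances from that point to each station vs reported:
  K: calculated 220.6 vs reported 220.8 → residual 0.2 km
  L: calculated 214.9 vs reported 215.1 → residual 0.2 km
  M: calculated 173.0 vs reported 145.7 → residual 27.3 km
  N: calculated 206.5 vs reported 206.7 → residual 0.2 km
K, L, N are mutually consistent (residuals ≈ 0); M is off by 27.3 km.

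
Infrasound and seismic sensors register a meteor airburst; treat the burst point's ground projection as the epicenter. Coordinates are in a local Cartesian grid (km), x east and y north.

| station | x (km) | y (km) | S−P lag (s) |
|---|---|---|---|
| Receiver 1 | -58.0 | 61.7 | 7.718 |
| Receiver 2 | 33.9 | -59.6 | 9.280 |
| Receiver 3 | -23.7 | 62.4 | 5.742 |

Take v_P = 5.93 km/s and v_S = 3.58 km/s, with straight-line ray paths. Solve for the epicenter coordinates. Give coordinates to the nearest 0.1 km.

Distance from S−P lag: d = Δt · v_P v_S / (v_P − v_S) = Δt · (5.93·3.58)/(5.93−3.58) ≈ 9.0338·Δt.
So d_Receiver 1 = 69.72, d_Receiver 2 = 83.83, d_Receiver 3 = 51.87 km.
Circle about each station: (x + 58.0)² + (y − 61.7)² = 69.72²; (x − 33.9)² + (y + 59.6)² = 83.83²; (x + 23.7)² + (y − 62.4)² = 51.87².
Subtracting the Receiver 1 equation from the Receiver 2 and Receiver 3 equations removes the quadratic terms:
183.8 x − 242.6 y = -4636.11
68.6 x + 1.4 y = -545.06
Solving the 2×2 system: x ≈ -8.2, y ≈ 12.9 km.

-8.2 km east, 12.9 km north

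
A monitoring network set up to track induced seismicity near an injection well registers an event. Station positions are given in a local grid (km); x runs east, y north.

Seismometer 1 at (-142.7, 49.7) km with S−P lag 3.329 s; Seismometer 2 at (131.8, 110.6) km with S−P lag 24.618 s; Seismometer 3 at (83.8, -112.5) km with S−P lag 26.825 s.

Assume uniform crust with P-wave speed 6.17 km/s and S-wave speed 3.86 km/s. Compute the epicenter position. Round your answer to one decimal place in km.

-119.5 km east, 75.0 km north

Distance from S−P lag: d = Δt · v_P v_S / (v_P − v_S) = Δt · (6.17·3.86)/(6.17−3.86) ≈ 10.3100·Δt.
So d_Seismometer 1 = 34.32, d_Seismometer 2 = 253.81, d_Seismometer 3 = 276.57 km.
Circle about each station: (x + 142.7)² + (y − 49.7)² = 34.32²; (x − 131.8)² + (y − 110.6)² = 253.81²; (x − 83.8)² + (y + 112.5)² = 276.57².
Subtracting pairs of circle equations eliminates x²+y² and gives linear equations (the radical axes):
549.0 x + 121.8 y = -56471.43
453.0 x − 324.4 y = -78467.79
Solving the 2×2 system: x ≈ -119.5, y ≈ 75.0 km.
Check against Seismometer 1 (with the unrounded x, y): √((x + 142.7)²+(y − 49.7)²) = 34.33 ≈ 34.32 km. ✓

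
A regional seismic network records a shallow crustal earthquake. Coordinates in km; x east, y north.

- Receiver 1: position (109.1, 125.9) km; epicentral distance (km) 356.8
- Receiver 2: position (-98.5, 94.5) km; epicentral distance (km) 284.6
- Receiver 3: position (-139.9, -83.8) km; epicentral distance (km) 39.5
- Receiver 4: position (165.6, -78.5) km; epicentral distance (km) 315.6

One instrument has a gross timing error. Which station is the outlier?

Solve using three stations at a time. Using Receiver 1, Receiver 3, Receiver 4 (subtract circle equations pairwise → linear system) gives (x, y) ≈ (-146.9, -122.6).
Distances from that point to each station vs reported:
  Receiver 1: calculated 356.8 vs reported 356.8 → residual 0.0 km
  Receiver 2: calculated 222.5 vs reported 284.6 → residual 62.1 km
  Receiver 3: calculated 39.5 vs reported 39.5 → residual 0.0 km
  Receiver 4: calculated 315.6 vs reported 315.6 → residual 0.0 km
Receiver 1, Receiver 3, Receiver 4 are mutually consistent (residuals ≈ 0); Receiver 2 is off by 62.1 km.

Receiver 2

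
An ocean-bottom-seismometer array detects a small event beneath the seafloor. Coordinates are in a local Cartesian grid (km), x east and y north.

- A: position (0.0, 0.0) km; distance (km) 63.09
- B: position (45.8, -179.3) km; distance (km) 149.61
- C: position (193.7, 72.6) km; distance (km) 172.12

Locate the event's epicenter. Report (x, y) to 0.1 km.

Circle about each station: x² + y² = 63.09²; (x − 45.8)² + (y + 179.3)² = 149.61²; (x − 193.7)² + (y − 72.6)² = 172.12².
Subtracting the A equation from the B and C equations removes the quadratic terms:
91.6 x − 358.6 y = 15843.33
387.4 x + 145.2 y = 17145.50
Solving the 2×2 system: x ≈ 55.5, y ≈ -30.0 km.

x ≈ 55.5 km, y ≈ -30.0 km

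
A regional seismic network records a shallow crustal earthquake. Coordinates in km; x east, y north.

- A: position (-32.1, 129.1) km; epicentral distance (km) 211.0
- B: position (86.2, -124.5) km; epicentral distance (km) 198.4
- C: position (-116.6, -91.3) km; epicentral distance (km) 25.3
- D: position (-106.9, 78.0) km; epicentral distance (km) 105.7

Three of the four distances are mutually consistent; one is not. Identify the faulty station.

D

Solve using three stations at a time. Using A, B, C (subtract circle equations pairwise → linear system) gives (x, y) ≈ (-104.3, -69.2).
Distances from that point to each station vs reported:
  A: calculated 211.0 vs reported 211.0 → residual 0.0 km
  B: calculated 198.4 vs reported 198.4 → residual 0.0 km
  C: calculated 25.3 vs reported 25.3 → residual 0.0 km
  D: calculated 147.2 vs reported 105.7 → residual 41.5 km
A, B, C are mutually consistent (residuals ≈ 0); D is off by 41.5 km.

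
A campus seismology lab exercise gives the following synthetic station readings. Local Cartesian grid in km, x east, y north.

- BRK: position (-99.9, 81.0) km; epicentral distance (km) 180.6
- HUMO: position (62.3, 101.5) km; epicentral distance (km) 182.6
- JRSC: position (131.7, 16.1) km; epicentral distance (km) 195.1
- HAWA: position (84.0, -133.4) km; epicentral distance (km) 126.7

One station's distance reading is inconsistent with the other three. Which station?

HUMO

Solve using three stations at a time. Using BRK, JRSC, HAWA (subtract circle equations pairwise → linear system) gives (x, y) ≈ (-33.9, -87.1).
Distances from that point to each station vs reported:
  BRK: calculated 180.6 vs reported 180.6 → residual 0.0 km
  HUMO: calculated 211.7 vs reported 182.6 → residual 29.1 km
  JRSC: calculated 195.1 vs reported 195.1 → residual 0.0 km
  HAWA: calculated 126.6 vs reported 126.7 → residual 0.1 km
BRK, JRSC, HAWA are mutually consistent (residuals ≈ 0); HUMO is off by 29.1 km.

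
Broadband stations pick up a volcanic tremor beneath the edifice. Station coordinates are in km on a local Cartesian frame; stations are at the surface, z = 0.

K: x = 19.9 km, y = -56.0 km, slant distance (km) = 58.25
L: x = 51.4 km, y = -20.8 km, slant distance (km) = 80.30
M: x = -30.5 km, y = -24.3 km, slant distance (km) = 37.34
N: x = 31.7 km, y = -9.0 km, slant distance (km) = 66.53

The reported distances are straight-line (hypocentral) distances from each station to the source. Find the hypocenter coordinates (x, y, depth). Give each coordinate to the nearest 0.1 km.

(-20.0, -32.0, 35.0)

Each station gives a sphere (x−x_i)² + (y−y_i)² + z² = d_i² (stations at z=0).
Subtracting the K sphere from L and M: z² cancels, leaving linear equations in x and y:
63.0 x + 70.4 y = -3512.44
-100.8 x + 63.4 y = -12.48
Solving: x ≈ -20.000, y ≈ -31.995 km (keep extra digits for the depth step; rounded: -20.0, -32.0).
Then from the K sphere: z² = 58.25² − (x − 19.9)² − (y + 56.0)² with x = -20.000, y = -31.995, so z ≈ 34.997 ≈ 35.0 km.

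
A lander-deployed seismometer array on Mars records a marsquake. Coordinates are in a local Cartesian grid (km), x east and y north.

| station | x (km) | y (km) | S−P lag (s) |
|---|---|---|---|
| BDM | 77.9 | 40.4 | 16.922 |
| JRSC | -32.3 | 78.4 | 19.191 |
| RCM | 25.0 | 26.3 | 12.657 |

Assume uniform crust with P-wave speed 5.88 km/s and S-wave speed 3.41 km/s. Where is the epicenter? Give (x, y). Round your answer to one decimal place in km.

Distance from S−P lag: d = Δt · v_P v_S / (v_P − v_S) = Δt · (5.88·3.41)/(5.88−3.41) ≈ 8.1177·Δt.
So d_BDM = 137.37, d_JRSC = 155.79, d_RCM = 102.75 km.
Circle about each station: (x − 77.9)² + (y − 40.4)² = 137.37²; (x + 32.3)² + (y − 78.4)² = 155.79²; (x − 25.0)² + (y − 26.3)² = 102.75².
Subtracting pairs of circle equations eliminates x²+y² and gives linear equations (the radical axes):
-220.4 x + 76.0 y = -5910.73
-105.8 x − 28.2 y = 1929.07
Solving the 2×2 system: x ≈ 1.4, y ≈ -73.7 km.
Check against BDM (with the unrounded x, y): √((x − 77.9)²+(y − 40.4)²) = 137.36 ≈ 137.37 km. ✓

1.4 km east, -73.7 km north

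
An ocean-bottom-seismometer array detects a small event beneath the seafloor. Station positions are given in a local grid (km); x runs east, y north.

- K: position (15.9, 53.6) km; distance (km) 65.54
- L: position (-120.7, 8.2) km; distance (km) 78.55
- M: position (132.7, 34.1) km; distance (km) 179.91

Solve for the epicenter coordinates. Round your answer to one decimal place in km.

(-47.2, 35.9)

Circle about each station: (x − 15.9)² + (y − 53.6)² = 65.54²; (x + 120.7)² + (y − 8.2)² = 78.55²; (x − 132.7)² + (y − 34.1)² = 179.91².
Subtracting the K equation from the L and M equations removes the quadratic terms:
-273.2 x − 90.8 y = 9635.35
233.6 x − 39.0 y = -12425.79
Solving the 2×2 system: x ≈ -47.2, y ≈ 35.9 km.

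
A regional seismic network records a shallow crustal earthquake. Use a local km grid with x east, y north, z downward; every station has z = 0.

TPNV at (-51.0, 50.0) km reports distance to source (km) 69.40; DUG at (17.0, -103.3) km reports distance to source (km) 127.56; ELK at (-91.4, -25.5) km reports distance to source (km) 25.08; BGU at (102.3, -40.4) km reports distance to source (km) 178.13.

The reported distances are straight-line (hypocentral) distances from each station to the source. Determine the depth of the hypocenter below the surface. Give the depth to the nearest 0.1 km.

z ≈ 13.4 km

Each station gives a sphere (x−x_i)² + (y−y_i)² + z² = d_i² (stations at z=0).
Subtracting the TPNV sphere from DUG and ELK: z² cancels, leaving linear equations in x and y:
136.0 x − 306.6 y = -5596.30
-80.8 x − 151.0 y = 8090.56
Solving: x ≈ -73.398, y ≈ -14.305 km (keep extra digits for the depth step; rounded: -73.4, -14.3).
Then from the TPNV sphere: z² = 69.40² − (x + 51.0)² − (y − 50.0)² with x = -73.398, y = -14.305, so z ≈ 13.400 ≈ 13.4 km.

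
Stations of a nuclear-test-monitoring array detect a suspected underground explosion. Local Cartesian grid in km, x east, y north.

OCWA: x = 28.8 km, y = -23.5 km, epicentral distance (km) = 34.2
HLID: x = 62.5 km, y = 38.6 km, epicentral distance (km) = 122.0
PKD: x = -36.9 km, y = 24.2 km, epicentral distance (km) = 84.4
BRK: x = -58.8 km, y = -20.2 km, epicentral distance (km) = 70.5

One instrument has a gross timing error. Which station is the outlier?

HLID

Solve using three stations at a time. Using OCWA, PKD, BRK (subtract circle equations pairwise → linear system) gives (x, y) ≈ (5.7, -48.7).
Distances from that point to each station vs reported:
  OCWA: calculated 34.2 vs reported 34.2 → residual 0.0 km
  HLID: calculated 104.1 vs reported 122.0 → residual 17.9 km
  PKD: calculated 84.4 vs reported 84.4 → residual 0.0 km
  BRK: calculated 70.5 vs reported 70.5 → residual 0.0 km
OCWA, PKD, BRK are mutually consistent (residuals ≈ 0); HLID is off by 17.9 km.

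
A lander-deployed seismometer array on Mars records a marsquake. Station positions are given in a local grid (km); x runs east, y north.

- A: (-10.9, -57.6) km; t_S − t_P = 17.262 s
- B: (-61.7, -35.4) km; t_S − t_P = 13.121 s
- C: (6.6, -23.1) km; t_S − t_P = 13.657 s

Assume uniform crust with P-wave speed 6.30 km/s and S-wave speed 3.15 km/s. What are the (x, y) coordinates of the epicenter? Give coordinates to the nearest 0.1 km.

Distance from S−P lag: d = Δt · v_P v_S / (v_P − v_S) = Δt · (6.30·3.15)/(6.30−3.15) ≈ 6.3000·Δt.
So d_A = 108.75, d_B = 82.66, d_C = 86.04 km.
Circle about each station: (x + 10.9)² + (y + 57.6)² = 108.75²; (x + 61.7)² + (y + 35.4)² = 82.66²; (x − 6.6)² + (y + 23.1)² = 86.04².
Subtracting the A equation from the B and C equations removes the quadratic terms:
-101.6 x + 44.4 y = 6617.37
35.0 x + 69.0 y = 1564.28
Solving the 2×2 system: x ≈ -45.2, y ≈ 45.6 km.

-45.2 km east, 45.6 km north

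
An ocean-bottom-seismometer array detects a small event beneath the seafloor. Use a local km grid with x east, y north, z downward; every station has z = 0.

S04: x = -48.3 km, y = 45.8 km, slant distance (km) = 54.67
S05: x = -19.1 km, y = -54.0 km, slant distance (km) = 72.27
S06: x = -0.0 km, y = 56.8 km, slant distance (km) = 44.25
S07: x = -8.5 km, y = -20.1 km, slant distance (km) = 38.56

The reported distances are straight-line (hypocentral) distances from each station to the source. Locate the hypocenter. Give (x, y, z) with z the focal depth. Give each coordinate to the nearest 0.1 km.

Each station gives a sphere (x−x_i)² + (y−y_i)² + z² = d_i² (stations at z=0).
Subtracting the S04 sphere from S05 and S06: z² cancels, leaving linear equations in x and y:
58.4 x − 199.6 y = -3383.86
96.6 x + 22.0 y = -173.54
Solving: x ≈ -5.304, y ≈ 15.401 km (keep extra digits for the depth step; rounded: -5.3, 15.4).
Then from the S04 sphere: z² = 54.67² − (x + 48.3)² − (y − 45.8)² with x = -5.304, y = 15.401, so z ≈ 14.699 ≈ 14.7 km.

x ≈ -5.3 km, y ≈ 15.4 km, depth ≈ 14.7 km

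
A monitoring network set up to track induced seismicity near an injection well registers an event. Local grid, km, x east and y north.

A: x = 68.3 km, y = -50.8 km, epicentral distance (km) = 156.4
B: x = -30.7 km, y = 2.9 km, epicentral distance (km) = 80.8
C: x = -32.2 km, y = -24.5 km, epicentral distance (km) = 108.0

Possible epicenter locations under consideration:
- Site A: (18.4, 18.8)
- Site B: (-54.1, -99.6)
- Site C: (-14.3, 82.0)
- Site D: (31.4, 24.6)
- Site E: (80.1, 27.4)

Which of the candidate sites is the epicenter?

For each candidate, compare |candidate − station| to the reported distance:
Site A: residuals A 70.8, B 29.2, C 41.4 → max 70.8 km
Site B: residuals A 24.6, B 24.3, C 29.8 → max 29.8 km
Site C: residuals A 0.0, B 0.0, C 0.0 → max 0.0 km
Site D: residuals A 72.5, B 15.0, C 27.7 → max 72.5 km
Site E: residuals A 77.3, B 32.7, C 15.7 → max 77.3 km
Only Site C has all residuals ≈ 0.

Site C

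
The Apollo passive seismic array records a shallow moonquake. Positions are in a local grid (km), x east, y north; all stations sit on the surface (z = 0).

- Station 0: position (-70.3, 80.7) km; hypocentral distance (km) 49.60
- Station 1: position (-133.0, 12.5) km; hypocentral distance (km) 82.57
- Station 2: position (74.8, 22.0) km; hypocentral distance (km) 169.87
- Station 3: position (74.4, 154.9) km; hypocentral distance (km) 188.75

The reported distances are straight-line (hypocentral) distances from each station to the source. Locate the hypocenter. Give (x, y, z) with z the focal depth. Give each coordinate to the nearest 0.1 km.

Each station gives a sphere (x−x_i)² + (y−y_i)² + z² = d_i² (stations at z=0).
Subtracting the Station 0 sphere from Station 1 and Station 2: z² cancels, leaving linear equations in x and y:
-125.4 x − 136.4 y = 2033.03
290.2 x − 117.4 y = -31771.20
Solving: x ≈ -84.196, y ≈ 62.501 km (keep extra digits for the depth step; rounded: -84.2, 62.5).
Then from the Station 0 sphere: z² = 49.60² − (x + 70.3)² − (y − 80.7)² with x = -84.196, y = 62.501, so z ≈ 43.998 ≈ 44.0 km.

(-84.2, 62.5, 44.0)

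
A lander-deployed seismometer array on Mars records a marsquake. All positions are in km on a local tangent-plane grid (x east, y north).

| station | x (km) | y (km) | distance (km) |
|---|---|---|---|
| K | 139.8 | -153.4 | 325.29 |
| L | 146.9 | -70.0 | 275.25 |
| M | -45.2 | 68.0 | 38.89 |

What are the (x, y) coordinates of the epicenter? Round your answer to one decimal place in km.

Circle about each station: (x − 139.8)² + (y + 153.4)² = 325.29²; (x − 146.9)² + (y + 70.0)² = 275.25²; (x + 45.2)² + (y − 68.0)² = 38.89².
Subtracting pairs of circle equations eliminates x²+y² and gives linear equations (the radical axes):
14.2 x + 166.8 y = 13455.03
-370.0 x + 442.8 y = 67892.59
Solving the 2×2 system: x ≈ -78.9, y ≈ 87.4 km.

-78.9 km east, 87.4 km north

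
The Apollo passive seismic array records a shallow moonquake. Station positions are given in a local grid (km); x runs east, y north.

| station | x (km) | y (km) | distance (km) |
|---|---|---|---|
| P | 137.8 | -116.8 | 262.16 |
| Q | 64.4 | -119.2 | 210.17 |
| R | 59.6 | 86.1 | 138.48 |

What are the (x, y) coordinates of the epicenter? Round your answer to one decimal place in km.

Circle about each station: (x − 137.8)² + (y + 116.8)² = 262.16²; (x − 64.4)² + (y + 119.2)² = 210.17²; (x − 59.6)² + (y − 86.1)² = 138.48².
Subtracting the P equation from the Q and R equations removes the quadratic terms:
-146.8 x − 4.8 y = 10281.36
-156.4 x + 405.8 y = 27885.45
Solving the 2×2 system: x ≈ -71.4, y ≈ 41.2 km.

x ≈ -71.4 km, y ≈ 41.2 km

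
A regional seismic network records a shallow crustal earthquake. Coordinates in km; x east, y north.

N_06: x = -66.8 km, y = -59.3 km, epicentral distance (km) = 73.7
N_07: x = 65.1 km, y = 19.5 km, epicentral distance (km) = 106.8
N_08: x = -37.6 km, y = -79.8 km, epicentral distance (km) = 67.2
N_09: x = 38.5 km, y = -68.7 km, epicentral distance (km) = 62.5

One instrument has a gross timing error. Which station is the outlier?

Solve using three stations at a time. Using N_06, N_08, N_09 (subtract circle equations pairwise → linear system) gives (x, y) ≈ (-3.2, -22.0).
Distances from that point to each station vs reported:
  N_06: calculated 73.7 vs reported 73.7 → residual 0.0 km
  N_07: calculated 79.9 vs reported 106.8 → residual 26.9 km
  N_08: calculated 67.3 vs reported 67.2 → residual 0.1 km
  N_09: calculated 62.6 vs reported 62.5 → residual 0.1 km
N_06, N_08, N_09 are mutually consistent (residuals ≈ 0); N_07 is off by 26.9 km.

N_07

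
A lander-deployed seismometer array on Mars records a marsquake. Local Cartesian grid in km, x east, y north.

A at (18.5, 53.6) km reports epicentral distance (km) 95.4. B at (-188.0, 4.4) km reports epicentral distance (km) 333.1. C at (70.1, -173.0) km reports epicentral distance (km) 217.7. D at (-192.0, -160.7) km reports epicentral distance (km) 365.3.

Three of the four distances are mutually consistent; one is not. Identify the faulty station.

Solve using three stations at a time. Using A, C, D (subtract circle equations pairwise → linear system) gives (x, y) ≈ (112.9, 40.4).
Distances from that point to each station vs reported:
  A: calculated 95.3 vs reported 95.4 → residual 0.1 km
  B: calculated 303.1 vs reported 333.1 → residual 30.0 km
  C: calculated 217.7 vs reported 217.7 → residual 0.0 km
  D: calculated 365.3 vs reported 365.3 → residual 0.0 km
A, C, D are mutually consistent (residuals ≈ 0); B is off by 30.0 km.

B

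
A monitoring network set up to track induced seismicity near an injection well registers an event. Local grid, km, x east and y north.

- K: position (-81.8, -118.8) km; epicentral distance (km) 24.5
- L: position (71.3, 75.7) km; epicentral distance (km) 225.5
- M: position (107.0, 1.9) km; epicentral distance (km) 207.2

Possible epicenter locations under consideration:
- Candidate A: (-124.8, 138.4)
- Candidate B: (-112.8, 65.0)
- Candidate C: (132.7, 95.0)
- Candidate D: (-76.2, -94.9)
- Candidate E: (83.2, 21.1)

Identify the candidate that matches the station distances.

For each candidate, compare |candidate − station| to the reported distance:
Candidate A: residuals K 236.3, L 19.6, M 61.8 → max 236.3 km
Candidate B: residuals K 161.9, L 41.1, M 21.5 → max 161.9 km
Candidate C: residuals K 278.4, L 161.1, M 110.6 → max 278.4 km
Candidate D: residuals K 0.0, L 0.0, M 0.0 → max 0.0 km
Candidate E: residuals K 191.8, L 169.6, M 176.6 → max 191.8 km
Only Candidate D has all residuals ≈ 0.

Candidate D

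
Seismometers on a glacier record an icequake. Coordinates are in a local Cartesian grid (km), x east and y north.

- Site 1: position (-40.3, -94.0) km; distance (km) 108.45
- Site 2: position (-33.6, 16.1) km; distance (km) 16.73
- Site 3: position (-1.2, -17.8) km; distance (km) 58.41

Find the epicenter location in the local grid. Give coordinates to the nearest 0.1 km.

Circle about each station: (x + 40.3)² + (y + 94.0)² = 108.45²; (x + 33.6)² + (y − 16.1)² = 16.73²; (x + 1.2)² + (y + 17.8)² = 58.41².
Subtracting pairs of circle equations eliminates x²+y² and gives linear equations (the radical axes):
13.4 x + 220.2 y = 2409.59
78.2 x + 152.4 y = -1792.14
Solving the 2×2 system: x ≈ -50.2, y ≈ 14.0 km.

(-50.2, 14.0)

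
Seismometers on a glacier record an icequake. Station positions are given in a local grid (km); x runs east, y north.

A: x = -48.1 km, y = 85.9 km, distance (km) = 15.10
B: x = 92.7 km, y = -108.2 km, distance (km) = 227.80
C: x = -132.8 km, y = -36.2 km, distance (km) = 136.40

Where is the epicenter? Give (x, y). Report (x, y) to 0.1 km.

x ≈ -48.2 km, y ≈ 70.8 km

Circle about each station: (x + 48.1)² + (y − 85.9)² = 15.10²; (x − 92.7)² + (y + 108.2)² = 227.80²; (x + 132.8)² + (y + 36.2)² = 136.40².
Subtracting pairs of circle equations eliminates x²+y² and gives linear equations (the radical axes):
281.6 x − 388.2 y = -41056.72
-169.4 x − 244.2 y = -9123.09
Solving the 2×2 system: x ≈ -48.2, y ≈ 70.8 km.
Check against A (with the unrounded x, y): √((x + 48.1)²+(y − 85.9)²) = 15.10 ≈ 15.10 km. ✓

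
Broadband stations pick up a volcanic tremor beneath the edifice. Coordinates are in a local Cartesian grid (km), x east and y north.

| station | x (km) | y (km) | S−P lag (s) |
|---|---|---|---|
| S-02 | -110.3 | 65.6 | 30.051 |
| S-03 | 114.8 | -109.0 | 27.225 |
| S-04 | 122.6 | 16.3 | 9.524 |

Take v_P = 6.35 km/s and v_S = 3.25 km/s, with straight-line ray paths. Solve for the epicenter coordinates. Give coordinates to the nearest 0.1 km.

x ≈ 89.7 km, y ≈ 70.5 km

Distance from S−P lag: d = Δt · v_P v_S / (v_P − v_S) = Δt · (6.35·3.25)/(6.35−3.25) ≈ 6.6573·Δt.
So d_S-02 = 200.06, d_S-03 = 181.24, d_S-04 = 63.40 km.
Circle about each station: (x + 110.3)² + (y − 65.6)² = 200.06²; (x − 114.8)² + (y + 109.0)² = 181.24²; (x − 122.6)² + (y − 16.3)² = 63.40².
Subtracting the S-02 equation from the S-03 and S-04 equations removes the quadratic terms:
450.2 x − 349.2 y = 15766.66
465.8 x − 98.6 y = 34831.44
Solving the 2×2 system: x ≈ 89.7, y ≈ 70.5 km.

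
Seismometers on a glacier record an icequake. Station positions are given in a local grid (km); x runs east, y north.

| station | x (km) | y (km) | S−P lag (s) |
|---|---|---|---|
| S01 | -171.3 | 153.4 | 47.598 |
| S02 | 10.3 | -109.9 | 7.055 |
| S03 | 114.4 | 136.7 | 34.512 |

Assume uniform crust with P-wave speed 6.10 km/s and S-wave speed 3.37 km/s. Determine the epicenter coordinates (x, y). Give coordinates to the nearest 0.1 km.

Distance from S−P lag: d = Δt · v_P v_S / (v_P − v_S) = Δt · (6.10·3.37)/(6.10−3.37) ≈ 7.5300·Δt.
So d_S01 = 358.41, d_S02 = 53.12, d_S03 = 259.88 km.
Circle about each station: (x + 171.3)² + (y − 153.4)² = 358.41²; (x − 10.3)² + (y + 109.9)² = 53.12²; (x − 114.4)² + (y − 136.7)² = 259.88².
Subtracting pairs of circle equations eliminates x²+y² and gives linear equations (the radical axes):
363.2 x − 526.6 y = 84944.84
571.4 x − 33.4 y = 39819.11
Solving the 2×2 system: x ≈ 62.8, y ≈ -118.0 km.

(62.8, -118.0)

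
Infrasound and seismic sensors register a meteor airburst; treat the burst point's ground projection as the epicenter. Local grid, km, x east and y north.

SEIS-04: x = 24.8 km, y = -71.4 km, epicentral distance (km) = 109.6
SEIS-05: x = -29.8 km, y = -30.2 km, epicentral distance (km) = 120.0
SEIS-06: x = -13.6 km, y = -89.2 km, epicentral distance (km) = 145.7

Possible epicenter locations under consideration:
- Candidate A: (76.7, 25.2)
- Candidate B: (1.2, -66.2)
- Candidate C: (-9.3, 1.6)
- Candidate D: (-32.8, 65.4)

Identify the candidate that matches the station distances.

For each candidate, compare |candidate − station| to the reported distance:
Candidate A: residuals SEIS-04 0.1, SEIS-05 0.0, SEIS-06 0.0 → max 0.1 km
Candidate B: residuals SEIS-04 85.4, SEIS-05 72.5, SEIS-06 118.3 → max 118.3 km
Candidate C: residuals SEIS-04 29.0, SEIS-05 82.2, SEIS-06 54.8 → max 82.2 km
Candidate D: residuals SEIS-04 38.8, SEIS-05 24.4, SEIS-06 10.1 → max 38.8 km
Only Candidate A has all residuals ≈ 0.

Candidate A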